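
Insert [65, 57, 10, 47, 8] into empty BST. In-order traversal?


Insert 65: root
Insert 57: L from 65
Insert 10: L from 65 -> L from 57
Insert 47: L from 65 -> L from 57 -> R from 10
Insert 8: L from 65 -> L from 57 -> L from 10

In-order: [8, 10, 47, 57, 65]


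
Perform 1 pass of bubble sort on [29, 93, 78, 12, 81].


Initial: [29, 93, 78, 12, 81]
Pass 1: [29, 78, 12, 81, 93] (3 swaps)

After 1 pass: [29, 78, 12, 81, 93]


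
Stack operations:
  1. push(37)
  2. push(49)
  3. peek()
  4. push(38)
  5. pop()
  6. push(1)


push(37) -> [37]
push(49) -> [37, 49]
peek()->49
push(38) -> [37, 49, 38]
pop()->38, [37, 49]
push(1) -> [37, 49, 1]

Final stack: [37, 49, 1]


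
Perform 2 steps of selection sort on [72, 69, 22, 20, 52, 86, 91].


Initial: [72, 69, 22, 20, 52, 86, 91]
Step 1: min=20 at 3
  Swap: [20, 69, 22, 72, 52, 86, 91]
Step 2: min=22 at 2
  Swap: [20, 22, 69, 72, 52, 86, 91]

After 2 steps: [20, 22, 69, 72, 52, 86, 91]


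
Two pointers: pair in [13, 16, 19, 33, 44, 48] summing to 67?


lo=0(13)+hi=5(48)=61
lo=1(16)+hi=5(48)=64
lo=2(19)+hi=5(48)=67

Yes: 19+48=67


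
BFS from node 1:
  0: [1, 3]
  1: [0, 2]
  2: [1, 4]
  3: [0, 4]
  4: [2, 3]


Visit 1, enqueue [0, 2]
Visit 0, enqueue [3]
Visit 2, enqueue [4]
Visit 3, enqueue []
Visit 4, enqueue []

BFS order: [1, 0, 2, 3, 4]


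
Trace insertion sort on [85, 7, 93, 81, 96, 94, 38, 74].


Initial: [85, 7, 93, 81, 96, 94, 38, 74]
Insert 7: [7, 85, 93, 81, 96, 94, 38, 74]
Insert 93: [7, 85, 93, 81, 96, 94, 38, 74]
Insert 81: [7, 81, 85, 93, 96, 94, 38, 74]
Insert 96: [7, 81, 85, 93, 96, 94, 38, 74]
Insert 94: [7, 81, 85, 93, 94, 96, 38, 74]
Insert 38: [7, 38, 81, 85, 93, 94, 96, 74]
Insert 74: [7, 38, 74, 81, 85, 93, 94, 96]

Sorted: [7, 38, 74, 81, 85, 93, 94, 96]


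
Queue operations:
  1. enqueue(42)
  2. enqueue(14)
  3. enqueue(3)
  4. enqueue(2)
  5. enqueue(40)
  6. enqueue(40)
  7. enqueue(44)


enqueue(42) -> [42]
enqueue(14) -> [42, 14]
enqueue(3) -> [42, 14, 3]
enqueue(2) -> [42, 14, 3, 2]
enqueue(40) -> [42, 14, 3, 2, 40]
enqueue(40) -> [42, 14, 3, 2, 40, 40]
enqueue(44) -> [42, 14, 3, 2, 40, 40, 44]

Final queue: [42, 14, 3, 2, 40, 40, 44]


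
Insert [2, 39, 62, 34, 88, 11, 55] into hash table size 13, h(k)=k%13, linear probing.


Insert 2: h=2 -> slot 2
Insert 39: h=0 -> slot 0
Insert 62: h=10 -> slot 10
Insert 34: h=8 -> slot 8
Insert 88: h=10, 1 probes -> slot 11
Insert 11: h=11, 1 probes -> slot 12
Insert 55: h=3 -> slot 3

Table: [39, None, 2, 55, None, None, None, None, 34, None, 62, 88, 11]


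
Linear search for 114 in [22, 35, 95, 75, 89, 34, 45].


i=0: 22!=114
i=1: 35!=114
i=2: 95!=114
i=3: 75!=114
i=4: 89!=114
i=5: 34!=114
i=6: 45!=114

Not found, 7 comps


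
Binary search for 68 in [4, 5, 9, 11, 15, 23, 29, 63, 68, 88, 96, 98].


Step 1: lo=0, hi=11, mid=5, val=23
Step 2: lo=6, hi=11, mid=8, val=68

Found at index 8


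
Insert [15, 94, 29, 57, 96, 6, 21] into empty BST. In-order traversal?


Insert 15: root
Insert 94: R from 15
Insert 29: R from 15 -> L from 94
Insert 57: R from 15 -> L from 94 -> R from 29
Insert 96: R from 15 -> R from 94
Insert 6: L from 15
Insert 21: R from 15 -> L from 94 -> L from 29

In-order: [6, 15, 21, 29, 57, 94, 96]


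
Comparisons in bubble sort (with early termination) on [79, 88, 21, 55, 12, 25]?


Algorithm: bubble sort (with early termination)
Input: [79, 88, 21, 55, 12, 25]
Sorted: [12, 21, 25, 55, 79, 88]

15


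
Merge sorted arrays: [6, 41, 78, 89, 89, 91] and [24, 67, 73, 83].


Take 6 from A
Take 24 from B
Take 41 from A
Take 67 from B
Take 73 from B
Take 78 from A
Take 83 from B

Merged: [6, 24, 41, 67, 73, 78, 83, 89, 89, 91]


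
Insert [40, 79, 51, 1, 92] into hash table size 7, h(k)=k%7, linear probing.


Insert 40: h=5 -> slot 5
Insert 79: h=2 -> slot 2
Insert 51: h=2, 1 probes -> slot 3
Insert 1: h=1 -> slot 1
Insert 92: h=1, 3 probes -> slot 4

Table: [None, 1, 79, 51, 92, 40, None]


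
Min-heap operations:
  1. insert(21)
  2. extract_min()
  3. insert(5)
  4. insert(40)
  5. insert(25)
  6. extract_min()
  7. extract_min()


insert(21) -> [21]
extract_min()->21, []
insert(5) -> [5]
insert(40) -> [5, 40]
insert(25) -> [5, 40, 25]
extract_min()->5, [25, 40]
extract_min()->25, [40]

Final heap: [40]


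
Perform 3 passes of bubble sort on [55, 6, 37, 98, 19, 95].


Initial: [55, 6, 37, 98, 19, 95]
Pass 1: [6, 37, 55, 19, 95, 98] (4 swaps)
Pass 2: [6, 37, 19, 55, 95, 98] (1 swaps)
Pass 3: [6, 19, 37, 55, 95, 98] (1 swaps)

After 3 passes: [6, 19, 37, 55, 95, 98]


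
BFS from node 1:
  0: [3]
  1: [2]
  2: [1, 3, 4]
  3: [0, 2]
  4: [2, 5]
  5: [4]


Visit 1, enqueue [2]
Visit 2, enqueue [3, 4]
Visit 3, enqueue [0]
Visit 4, enqueue [5]
Visit 0, enqueue []
Visit 5, enqueue []

BFS order: [1, 2, 3, 4, 0, 5]


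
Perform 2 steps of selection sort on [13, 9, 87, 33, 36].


Initial: [13, 9, 87, 33, 36]
Step 1: min=9 at 1
  Swap: [9, 13, 87, 33, 36]
Step 2: min=13 at 1
  Swap: [9, 13, 87, 33, 36]

After 2 steps: [9, 13, 87, 33, 36]


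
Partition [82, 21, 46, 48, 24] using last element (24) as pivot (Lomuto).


Pivot: 24
  21 <= 24: swap -> [21, 82, 46, 48, 24]
Place pivot at 1: [21, 24, 46, 48, 82]

Partitioned: [21, 24, 46, 48, 82]


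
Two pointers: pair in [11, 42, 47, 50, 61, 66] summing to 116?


lo=0(11)+hi=5(66)=77
lo=1(42)+hi=5(66)=108
lo=2(47)+hi=5(66)=113
lo=3(50)+hi=5(66)=116

Yes: 50+66=116


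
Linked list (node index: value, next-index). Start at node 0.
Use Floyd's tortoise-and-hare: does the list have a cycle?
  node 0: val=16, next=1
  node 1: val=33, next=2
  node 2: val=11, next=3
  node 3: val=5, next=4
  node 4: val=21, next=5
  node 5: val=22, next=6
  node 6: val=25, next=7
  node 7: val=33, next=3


Floyd's tortoise (slow, +1) and hare (fast, +2):
  init: slow=0, fast=0
  step 1: slow=1, fast=2
  step 2: slow=2, fast=4
  step 3: slow=3, fast=6
  step 4: slow=4, fast=3
  step 5: slow=5, fast=5
  slow == fast at node 5: cycle detected

Cycle: yes


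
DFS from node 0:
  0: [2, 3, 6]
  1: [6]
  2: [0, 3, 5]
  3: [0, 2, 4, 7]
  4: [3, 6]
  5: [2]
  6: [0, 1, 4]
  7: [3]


Visit 0, push [6, 3, 2]
Visit 2, push [5, 3]
Visit 3, push [7, 4]
Visit 4, push [6]
Visit 6, push [1]
Visit 1, push []
Visit 7, push []
Visit 5, push []

DFS order: [0, 2, 3, 4, 6, 1, 7, 5]


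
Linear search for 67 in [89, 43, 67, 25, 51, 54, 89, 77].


i=0: 89!=67
i=1: 43!=67
i=2: 67==67 found!

Found at 2, 3 comps


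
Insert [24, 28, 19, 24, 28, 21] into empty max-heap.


Insert 24: [24]
Insert 28: [28, 24]
Insert 19: [28, 24, 19]
Insert 24: [28, 24, 19, 24]
Insert 28: [28, 28, 19, 24, 24]
Insert 21: [28, 28, 21, 24, 24, 19]

Final heap: [28, 28, 21, 24, 24, 19]


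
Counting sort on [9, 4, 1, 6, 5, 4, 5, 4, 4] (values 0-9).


Input: [9, 4, 1, 6, 5, 4, 5, 4, 4]
Counts: [0, 1, 0, 0, 4, 2, 1, 0, 0, 1]

Sorted: [1, 4, 4, 4, 4, 5, 5, 6, 9]


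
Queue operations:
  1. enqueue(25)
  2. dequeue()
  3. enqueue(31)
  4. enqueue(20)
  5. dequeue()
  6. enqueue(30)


enqueue(25) -> [25]
dequeue()->25, []
enqueue(31) -> [31]
enqueue(20) -> [31, 20]
dequeue()->31, [20]
enqueue(30) -> [20, 30]

Final queue: [20, 30]


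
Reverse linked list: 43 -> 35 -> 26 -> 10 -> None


Step 1: curr=43, set curr.next=prev(None) | reversed so far: 43
Step 2: curr=35, set curr.next=prev(43) | reversed so far: 35 -> 43
Step 3: curr=26, set curr.next=prev(35) | reversed so far: 26 -> 35 -> 43
Step 4: curr=10, set curr.next=prev(26) | reversed so far: 10 -> 26 -> 35 -> 43

10 -> 26 -> 35 -> 43 -> None


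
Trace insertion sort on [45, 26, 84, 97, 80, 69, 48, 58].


Initial: [45, 26, 84, 97, 80, 69, 48, 58]
Insert 26: [26, 45, 84, 97, 80, 69, 48, 58]
Insert 84: [26, 45, 84, 97, 80, 69, 48, 58]
Insert 97: [26, 45, 84, 97, 80, 69, 48, 58]
Insert 80: [26, 45, 80, 84, 97, 69, 48, 58]
Insert 69: [26, 45, 69, 80, 84, 97, 48, 58]
Insert 48: [26, 45, 48, 69, 80, 84, 97, 58]
Insert 58: [26, 45, 48, 58, 69, 80, 84, 97]

Sorted: [26, 45, 48, 58, 69, 80, 84, 97]


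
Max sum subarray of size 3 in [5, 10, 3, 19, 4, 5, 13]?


[0:3]: 18
[1:4]: 32
[2:5]: 26
[3:6]: 28
[4:7]: 22

Max: 32 at [1:4]


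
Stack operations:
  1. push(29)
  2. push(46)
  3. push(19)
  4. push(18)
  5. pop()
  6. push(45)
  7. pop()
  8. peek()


push(29) -> [29]
push(46) -> [29, 46]
push(19) -> [29, 46, 19]
push(18) -> [29, 46, 19, 18]
pop()->18, [29, 46, 19]
push(45) -> [29, 46, 19, 45]
pop()->45, [29, 46, 19]
peek()->19

Final stack: [29, 46, 19]


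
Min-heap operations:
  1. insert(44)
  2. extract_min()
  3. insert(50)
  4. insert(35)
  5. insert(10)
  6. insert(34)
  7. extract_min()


insert(44) -> [44]
extract_min()->44, []
insert(50) -> [50]
insert(35) -> [35, 50]
insert(10) -> [10, 50, 35]
insert(34) -> [10, 34, 35, 50]
extract_min()->10, [34, 50, 35]

Final heap: [34, 50, 35]


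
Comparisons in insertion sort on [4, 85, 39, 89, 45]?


Algorithm: insertion sort
Input: [4, 85, 39, 89, 45]
Sorted: [4, 39, 45, 85, 89]

7


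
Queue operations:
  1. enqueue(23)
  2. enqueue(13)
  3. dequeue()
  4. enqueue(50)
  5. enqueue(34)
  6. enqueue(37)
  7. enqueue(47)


enqueue(23) -> [23]
enqueue(13) -> [23, 13]
dequeue()->23, [13]
enqueue(50) -> [13, 50]
enqueue(34) -> [13, 50, 34]
enqueue(37) -> [13, 50, 34, 37]
enqueue(47) -> [13, 50, 34, 37, 47]

Final queue: [13, 50, 34, 37, 47]


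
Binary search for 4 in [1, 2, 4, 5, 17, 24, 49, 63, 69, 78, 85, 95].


Step 1: lo=0, hi=11, mid=5, val=24
Step 2: lo=0, hi=4, mid=2, val=4

Found at index 2


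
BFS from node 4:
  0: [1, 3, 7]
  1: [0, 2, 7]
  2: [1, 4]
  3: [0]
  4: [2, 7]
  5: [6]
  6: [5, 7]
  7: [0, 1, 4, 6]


Visit 4, enqueue [2, 7]
Visit 2, enqueue [1]
Visit 7, enqueue [0, 6]
Visit 1, enqueue []
Visit 0, enqueue [3]
Visit 6, enqueue [5]
Visit 3, enqueue []
Visit 5, enqueue []

BFS order: [4, 2, 7, 1, 0, 6, 3, 5]


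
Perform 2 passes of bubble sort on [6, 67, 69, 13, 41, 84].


Initial: [6, 67, 69, 13, 41, 84]
Pass 1: [6, 67, 13, 41, 69, 84] (2 swaps)
Pass 2: [6, 13, 41, 67, 69, 84] (2 swaps)

After 2 passes: [6, 13, 41, 67, 69, 84]


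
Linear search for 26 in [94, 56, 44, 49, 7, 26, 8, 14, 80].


i=0: 94!=26
i=1: 56!=26
i=2: 44!=26
i=3: 49!=26
i=4: 7!=26
i=5: 26==26 found!

Found at 5, 6 comps


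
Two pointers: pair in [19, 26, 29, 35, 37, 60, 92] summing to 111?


lo=0(19)+hi=6(92)=111

Yes: 19+92=111


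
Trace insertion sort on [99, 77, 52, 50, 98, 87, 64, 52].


Initial: [99, 77, 52, 50, 98, 87, 64, 52]
Insert 77: [77, 99, 52, 50, 98, 87, 64, 52]
Insert 52: [52, 77, 99, 50, 98, 87, 64, 52]
Insert 50: [50, 52, 77, 99, 98, 87, 64, 52]
Insert 98: [50, 52, 77, 98, 99, 87, 64, 52]
Insert 87: [50, 52, 77, 87, 98, 99, 64, 52]
Insert 64: [50, 52, 64, 77, 87, 98, 99, 52]
Insert 52: [50, 52, 52, 64, 77, 87, 98, 99]

Sorted: [50, 52, 52, 64, 77, 87, 98, 99]


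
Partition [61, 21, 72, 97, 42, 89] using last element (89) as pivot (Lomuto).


Pivot: 89
  61 <= 89: advance i (no swap)
  21 <= 89: advance i (no swap)
  72 <= 89: advance i (no swap)
  42 <= 89: swap -> [61, 21, 72, 42, 97, 89]
Place pivot at 4: [61, 21, 72, 42, 89, 97]

Partitioned: [61, 21, 72, 42, 89, 97]


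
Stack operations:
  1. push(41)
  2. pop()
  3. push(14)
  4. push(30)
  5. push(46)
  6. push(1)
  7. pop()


push(41) -> [41]
pop()->41, []
push(14) -> [14]
push(30) -> [14, 30]
push(46) -> [14, 30, 46]
push(1) -> [14, 30, 46, 1]
pop()->1, [14, 30, 46]

Final stack: [14, 30, 46]


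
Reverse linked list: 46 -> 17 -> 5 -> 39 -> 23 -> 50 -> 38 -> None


Step 1: curr=46, set curr.next=prev(None) | reversed so far: 46
Step 2: curr=17, set curr.next=prev(46) | reversed so far: 17 -> 46
Step 3: curr=5, set curr.next=prev(17) | reversed so far: 5 -> 17 -> 46
Step 4: curr=39, set curr.next=prev(5) | reversed so far: 39 -> 5 -> 17 -> 46
Step 5: curr=23, set curr.next=prev(39) | reversed so far: 23 -> 39 -> 5 -> 17 -> 46
Step 6: curr=50, set curr.next=prev(23) | reversed so far: 50 -> 23 -> 39 -> 5 -> 17 -> 46
Step 7: curr=38, set curr.next=prev(50) | reversed so far: 38 -> 50 -> 23 -> 39 -> 5 -> 17 -> 46

38 -> 50 -> 23 -> 39 -> 5 -> 17 -> 46 -> None


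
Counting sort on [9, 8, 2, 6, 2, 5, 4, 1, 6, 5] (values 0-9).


Input: [9, 8, 2, 6, 2, 5, 4, 1, 6, 5]
Counts: [0, 1, 2, 0, 1, 2, 2, 0, 1, 1]

Sorted: [1, 2, 2, 4, 5, 5, 6, 6, 8, 9]


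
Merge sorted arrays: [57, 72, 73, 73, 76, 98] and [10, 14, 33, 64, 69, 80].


Take 10 from B
Take 14 from B
Take 33 from B
Take 57 from A
Take 64 from B
Take 69 from B
Take 72 from A
Take 73 from A
Take 73 from A
Take 76 from A
Take 80 from B

Merged: [10, 14, 33, 57, 64, 69, 72, 73, 73, 76, 80, 98]


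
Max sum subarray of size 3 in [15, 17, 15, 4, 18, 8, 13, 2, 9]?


[0:3]: 47
[1:4]: 36
[2:5]: 37
[3:6]: 30
[4:7]: 39
[5:8]: 23
[6:9]: 24

Max: 47 at [0:3]


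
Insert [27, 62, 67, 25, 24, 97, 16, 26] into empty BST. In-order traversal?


Insert 27: root
Insert 62: R from 27
Insert 67: R from 27 -> R from 62
Insert 25: L from 27
Insert 24: L from 27 -> L from 25
Insert 97: R from 27 -> R from 62 -> R from 67
Insert 16: L from 27 -> L from 25 -> L from 24
Insert 26: L from 27 -> R from 25

In-order: [16, 24, 25, 26, 27, 62, 67, 97]


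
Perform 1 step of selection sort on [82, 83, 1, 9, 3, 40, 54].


Initial: [82, 83, 1, 9, 3, 40, 54]
Step 1: min=1 at 2
  Swap: [1, 83, 82, 9, 3, 40, 54]

After 1 step: [1, 83, 82, 9, 3, 40, 54]


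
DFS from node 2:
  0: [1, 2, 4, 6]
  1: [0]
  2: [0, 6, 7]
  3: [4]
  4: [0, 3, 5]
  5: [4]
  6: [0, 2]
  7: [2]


Visit 2, push [7, 6, 0]
Visit 0, push [6, 4, 1]
Visit 1, push []
Visit 4, push [5, 3]
Visit 3, push []
Visit 5, push []
Visit 6, push []
Visit 7, push []

DFS order: [2, 0, 1, 4, 3, 5, 6, 7]


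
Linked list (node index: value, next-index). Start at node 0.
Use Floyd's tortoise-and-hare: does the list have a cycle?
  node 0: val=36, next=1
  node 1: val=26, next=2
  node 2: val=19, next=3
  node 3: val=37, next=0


Floyd's tortoise (slow, +1) and hare (fast, +2):
  init: slow=0, fast=0
  step 1: slow=1, fast=2
  step 2: slow=2, fast=0
  step 3: slow=3, fast=2
  step 4: slow=0, fast=0
  slow == fast at node 0: cycle detected

Cycle: yes


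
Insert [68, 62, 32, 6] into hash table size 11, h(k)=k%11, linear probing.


Insert 68: h=2 -> slot 2
Insert 62: h=7 -> slot 7
Insert 32: h=10 -> slot 10
Insert 6: h=6 -> slot 6

Table: [None, None, 68, None, None, None, 6, 62, None, None, 32]


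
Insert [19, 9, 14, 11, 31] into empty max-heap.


Insert 19: [19]
Insert 9: [19, 9]
Insert 14: [19, 9, 14]
Insert 11: [19, 11, 14, 9]
Insert 31: [31, 19, 14, 9, 11]

Final heap: [31, 19, 14, 9, 11]


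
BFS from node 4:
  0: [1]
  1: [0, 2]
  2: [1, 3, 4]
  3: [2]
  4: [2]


Visit 4, enqueue [2]
Visit 2, enqueue [1, 3]
Visit 1, enqueue [0]
Visit 3, enqueue []
Visit 0, enqueue []

BFS order: [4, 2, 1, 3, 0]


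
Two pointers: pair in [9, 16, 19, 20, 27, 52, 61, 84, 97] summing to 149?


lo=0(9)+hi=8(97)=106
lo=1(16)+hi=8(97)=113
lo=2(19)+hi=8(97)=116
lo=3(20)+hi=8(97)=117
lo=4(27)+hi=8(97)=124
lo=5(52)+hi=8(97)=149

Yes: 52+97=149


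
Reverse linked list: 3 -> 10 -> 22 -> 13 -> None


Step 1: curr=3, set curr.next=prev(None) | reversed so far: 3
Step 2: curr=10, set curr.next=prev(3) | reversed so far: 10 -> 3
Step 3: curr=22, set curr.next=prev(10) | reversed so far: 22 -> 10 -> 3
Step 4: curr=13, set curr.next=prev(22) | reversed so far: 13 -> 22 -> 10 -> 3

13 -> 22 -> 10 -> 3 -> None


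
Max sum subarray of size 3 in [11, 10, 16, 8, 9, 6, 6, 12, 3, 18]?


[0:3]: 37
[1:4]: 34
[2:5]: 33
[3:6]: 23
[4:7]: 21
[5:8]: 24
[6:9]: 21
[7:10]: 33

Max: 37 at [0:3]


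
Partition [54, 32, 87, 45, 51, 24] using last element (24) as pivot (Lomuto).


Pivot: 24
Place pivot at 0: [24, 32, 87, 45, 51, 54]

Partitioned: [24, 32, 87, 45, 51, 54]


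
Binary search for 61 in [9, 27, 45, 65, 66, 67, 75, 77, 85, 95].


Step 1: lo=0, hi=9, mid=4, val=66
Step 2: lo=0, hi=3, mid=1, val=27
Step 3: lo=2, hi=3, mid=2, val=45
Step 4: lo=3, hi=3, mid=3, val=65

Not found


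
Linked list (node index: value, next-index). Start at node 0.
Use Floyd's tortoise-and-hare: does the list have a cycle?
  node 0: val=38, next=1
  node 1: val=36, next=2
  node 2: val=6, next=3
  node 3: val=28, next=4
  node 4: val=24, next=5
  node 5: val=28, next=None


Floyd's tortoise (slow, +1) and hare (fast, +2):
  init: slow=0, fast=0
  step 1: slow=1, fast=2
  step 2: slow=2, fast=4
  step 3: fast 4->5->None, no cycle

Cycle: no


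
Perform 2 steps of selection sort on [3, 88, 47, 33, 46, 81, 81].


Initial: [3, 88, 47, 33, 46, 81, 81]
Step 1: min=3 at 0
  Swap: [3, 88, 47, 33, 46, 81, 81]
Step 2: min=33 at 3
  Swap: [3, 33, 47, 88, 46, 81, 81]

After 2 steps: [3, 33, 47, 88, 46, 81, 81]


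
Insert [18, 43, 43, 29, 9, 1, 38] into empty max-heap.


Insert 18: [18]
Insert 43: [43, 18]
Insert 43: [43, 18, 43]
Insert 29: [43, 29, 43, 18]
Insert 9: [43, 29, 43, 18, 9]
Insert 1: [43, 29, 43, 18, 9, 1]
Insert 38: [43, 29, 43, 18, 9, 1, 38]

Final heap: [43, 29, 43, 18, 9, 1, 38]


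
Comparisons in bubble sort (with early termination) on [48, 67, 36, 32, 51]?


Algorithm: bubble sort (with early termination)
Input: [48, 67, 36, 32, 51]
Sorted: [32, 36, 48, 51, 67]

10


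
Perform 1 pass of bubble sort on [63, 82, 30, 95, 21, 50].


Initial: [63, 82, 30, 95, 21, 50]
Pass 1: [63, 30, 82, 21, 50, 95] (3 swaps)

After 1 pass: [63, 30, 82, 21, 50, 95]


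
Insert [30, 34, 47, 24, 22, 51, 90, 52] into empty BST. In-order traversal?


Insert 30: root
Insert 34: R from 30
Insert 47: R from 30 -> R from 34
Insert 24: L from 30
Insert 22: L from 30 -> L from 24
Insert 51: R from 30 -> R from 34 -> R from 47
Insert 90: R from 30 -> R from 34 -> R from 47 -> R from 51
Insert 52: R from 30 -> R from 34 -> R from 47 -> R from 51 -> L from 90

In-order: [22, 24, 30, 34, 47, 51, 52, 90]


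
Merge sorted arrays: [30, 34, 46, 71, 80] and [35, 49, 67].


Take 30 from A
Take 34 from A
Take 35 from B
Take 46 from A
Take 49 from B
Take 67 from B

Merged: [30, 34, 35, 46, 49, 67, 71, 80]


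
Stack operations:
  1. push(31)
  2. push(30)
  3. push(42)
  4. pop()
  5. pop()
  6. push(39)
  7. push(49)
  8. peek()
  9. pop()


push(31) -> [31]
push(30) -> [31, 30]
push(42) -> [31, 30, 42]
pop()->42, [31, 30]
pop()->30, [31]
push(39) -> [31, 39]
push(49) -> [31, 39, 49]
peek()->49
pop()->49, [31, 39]

Final stack: [31, 39]


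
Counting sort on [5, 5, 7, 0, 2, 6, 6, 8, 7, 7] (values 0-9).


Input: [5, 5, 7, 0, 2, 6, 6, 8, 7, 7]
Counts: [1, 0, 1, 0, 0, 2, 2, 3, 1, 0]

Sorted: [0, 2, 5, 5, 6, 6, 7, 7, 7, 8]


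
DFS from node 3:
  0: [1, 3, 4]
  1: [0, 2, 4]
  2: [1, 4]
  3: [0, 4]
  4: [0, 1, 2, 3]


Visit 3, push [4, 0]
Visit 0, push [4, 1]
Visit 1, push [4, 2]
Visit 2, push [4]
Visit 4, push []

DFS order: [3, 0, 1, 2, 4]


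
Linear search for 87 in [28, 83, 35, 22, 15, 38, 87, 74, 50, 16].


i=0: 28!=87
i=1: 83!=87
i=2: 35!=87
i=3: 22!=87
i=4: 15!=87
i=5: 38!=87
i=6: 87==87 found!

Found at 6, 7 comps


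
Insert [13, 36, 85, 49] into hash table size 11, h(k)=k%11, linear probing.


Insert 13: h=2 -> slot 2
Insert 36: h=3 -> slot 3
Insert 85: h=8 -> slot 8
Insert 49: h=5 -> slot 5

Table: [None, None, 13, 36, None, 49, None, None, 85, None, None]


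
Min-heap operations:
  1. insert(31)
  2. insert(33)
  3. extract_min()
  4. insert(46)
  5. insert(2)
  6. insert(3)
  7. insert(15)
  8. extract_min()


insert(31) -> [31]
insert(33) -> [31, 33]
extract_min()->31, [33]
insert(46) -> [33, 46]
insert(2) -> [2, 46, 33]
insert(3) -> [2, 3, 33, 46]
insert(15) -> [2, 3, 33, 46, 15]
extract_min()->2, [3, 15, 33, 46]

Final heap: [3, 15, 33, 46]


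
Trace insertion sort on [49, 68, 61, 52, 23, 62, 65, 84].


Initial: [49, 68, 61, 52, 23, 62, 65, 84]
Insert 68: [49, 68, 61, 52, 23, 62, 65, 84]
Insert 61: [49, 61, 68, 52, 23, 62, 65, 84]
Insert 52: [49, 52, 61, 68, 23, 62, 65, 84]
Insert 23: [23, 49, 52, 61, 68, 62, 65, 84]
Insert 62: [23, 49, 52, 61, 62, 68, 65, 84]
Insert 65: [23, 49, 52, 61, 62, 65, 68, 84]
Insert 84: [23, 49, 52, 61, 62, 65, 68, 84]

Sorted: [23, 49, 52, 61, 62, 65, 68, 84]


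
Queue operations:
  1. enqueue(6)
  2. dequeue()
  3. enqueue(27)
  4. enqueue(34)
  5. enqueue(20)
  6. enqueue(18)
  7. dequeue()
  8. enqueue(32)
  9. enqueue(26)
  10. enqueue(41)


enqueue(6) -> [6]
dequeue()->6, []
enqueue(27) -> [27]
enqueue(34) -> [27, 34]
enqueue(20) -> [27, 34, 20]
enqueue(18) -> [27, 34, 20, 18]
dequeue()->27, [34, 20, 18]
enqueue(32) -> [34, 20, 18, 32]
enqueue(26) -> [34, 20, 18, 32, 26]
enqueue(41) -> [34, 20, 18, 32, 26, 41]

Final queue: [34, 20, 18, 32, 26, 41]


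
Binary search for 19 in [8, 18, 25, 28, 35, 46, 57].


Step 1: lo=0, hi=6, mid=3, val=28
Step 2: lo=0, hi=2, mid=1, val=18
Step 3: lo=2, hi=2, mid=2, val=25

Not found


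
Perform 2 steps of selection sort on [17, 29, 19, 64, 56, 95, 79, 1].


Initial: [17, 29, 19, 64, 56, 95, 79, 1]
Step 1: min=1 at 7
  Swap: [1, 29, 19, 64, 56, 95, 79, 17]
Step 2: min=17 at 7
  Swap: [1, 17, 19, 64, 56, 95, 79, 29]

After 2 steps: [1, 17, 19, 64, 56, 95, 79, 29]


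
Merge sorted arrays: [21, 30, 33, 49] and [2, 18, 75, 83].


Take 2 from B
Take 18 from B
Take 21 from A
Take 30 from A
Take 33 from A
Take 49 from A

Merged: [2, 18, 21, 30, 33, 49, 75, 83]


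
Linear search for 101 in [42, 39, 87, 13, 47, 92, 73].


i=0: 42!=101
i=1: 39!=101
i=2: 87!=101
i=3: 13!=101
i=4: 47!=101
i=5: 92!=101
i=6: 73!=101

Not found, 7 comps


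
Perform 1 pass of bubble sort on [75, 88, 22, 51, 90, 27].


Initial: [75, 88, 22, 51, 90, 27]
Pass 1: [75, 22, 51, 88, 27, 90] (3 swaps)

After 1 pass: [75, 22, 51, 88, 27, 90]


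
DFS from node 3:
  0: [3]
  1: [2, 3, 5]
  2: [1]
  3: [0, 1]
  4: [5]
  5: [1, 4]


Visit 3, push [1, 0]
Visit 0, push []
Visit 1, push [5, 2]
Visit 2, push []
Visit 5, push [4]
Visit 4, push []

DFS order: [3, 0, 1, 2, 5, 4]


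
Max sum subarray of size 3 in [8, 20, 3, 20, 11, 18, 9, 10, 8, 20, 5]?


[0:3]: 31
[1:4]: 43
[2:5]: 34
[3:6]: 49
[4:7]: 38
[5:8]: 37
[6:9]: 27
[7:10]: 38
[8:11]: 33

Max: 49 at [3:6]


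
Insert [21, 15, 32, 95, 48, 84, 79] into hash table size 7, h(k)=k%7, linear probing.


Insert 21: h=0 -> slot 0
Insert 15: h=1 -> slot 1
Insert 32: h=4 -> slot 4
Insert 95: h=4, 1 probes -> slot 5
Insert 48: h=6 -> slot 6
Insert 84: h=0, 2 probes -> slot 2
Insert 79: h=2, 1 probes -> slot 3

Table: [21, 15, 84, 79, 32, 95, 48]


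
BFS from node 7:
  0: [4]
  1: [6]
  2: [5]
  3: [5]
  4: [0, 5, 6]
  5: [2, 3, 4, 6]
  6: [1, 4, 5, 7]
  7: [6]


Visit 7, enqueue [6]
Visit 6, enqueue [1, 4, 5]
Visit 1, enqueue []
Visit 4, enqueue [0]
Visit 5, enqueue [2, 3]
Visit 0, enqueue []
Visit 2, enqueue []
Visit 3, enqueue []

BFS order: [7, 6, 1, 4, 5, 0, 2, 3]


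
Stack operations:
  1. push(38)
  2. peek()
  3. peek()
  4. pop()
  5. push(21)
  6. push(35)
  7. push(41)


push(38) -> [38]
peek()->38
peek()->38
pop()->38, []
push(21) -> [21]
push(35) -> [21, 35]
push(41) -> [21, 35, 41]

Final stack: [21, 35, 41]


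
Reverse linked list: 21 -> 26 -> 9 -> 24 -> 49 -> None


Step 1: curr=21, set curr.next=prev(None) | reversed so far: 21
Step 2: curr=26, set curr.next=prev(21) | reversed so far: 26 -> 21
Step 3: curr=9, set curr.next=prev(26) | reversed so far: 9 -> 26 -> 21
Step 4: curr=24, set curr.next=prev(9) | reversed so far: 24 -> 9 -> 26 -> 21
Step 5: curr=49, set curr.next=prev(24) | reversed so far: 49 -> 24 -> 9 -> 26 -> 21

49 -> 24 -> 9 -> 26 -> 21 -> None


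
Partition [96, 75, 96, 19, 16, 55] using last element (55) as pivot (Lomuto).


Pivot: 55
  19 <= 55: swap -> [19, 75, 96, 96, 16, 55]
  16 <= 55: swap -> [19, 16, 96, 96, 75, 55]
Place pivot at 2: [19, 16, 55, 96, 75, 96]

Partitioned: [19, 16, 55, 96, 75, 96]


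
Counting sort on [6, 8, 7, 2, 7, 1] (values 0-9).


Input: [6, 8, 7, 2, 7, 1]
Counts: [0, 1, 1, 0, 0, 0, 1, 2, 1, 0]

Sorted: [1, 2, 6, 7, 7, 8]


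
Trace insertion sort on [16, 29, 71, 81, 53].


Initial: [16, 29, 71, 81, 53]
Insert 29: [16, 29, 71, 81, 53]
Insert 71: [16, 29, 71, 81, 53]
Insert 81: [16, 29, 71, 81, 53]
Insert 53: [16, 29, 53, 71, 81]

Sorted: [16, 29, 53, 71, 81]


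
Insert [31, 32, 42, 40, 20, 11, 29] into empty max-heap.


Insert 31: [31]
Insert 32: [32, 31]
Insert 42: [42, 31, 32]
Insert 40: [42, 40, 32, 31]
Insert 20: [42, 40, 32, 31, 20]
Insert 11: [42, 40, 32, 31, 20, 11]
Insert 29: [42, 40, 32, 31, 20, 11, 29]

Final heap: [42, 40, 32, 31, 20, 11, 29]


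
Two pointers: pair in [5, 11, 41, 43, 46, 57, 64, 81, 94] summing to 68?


lo=0(5)+hi=8(94)=99
lo=0(5)+hi=7(81)=86
lo=0(5)+hi=6(64)=69
lo=0(5)+hi=5(57)=62
lo=1(11)+hi=5(57)=68

Yes: 11+57=68


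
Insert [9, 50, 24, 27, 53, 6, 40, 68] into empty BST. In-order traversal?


Insert 9: root
Insert 50: R from 9
Insert 24: R from 9 -> L from 50
Insert 27: R from 9 -> L from 50 -> R from 24
Insert 53: R from 9 -> R from 50
Insert 6: L from 9
Insert 40: R from 9 -> L from 50 -> R from 24 -> R from 27
Insert 68: R from 9 -> R from 50 -> R from 53

In-order: [6, 9, 24, 27, 40, 50, 53, 68]


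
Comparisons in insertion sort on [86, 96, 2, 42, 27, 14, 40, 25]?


Algorithm: insertion sort
Input: [86, 96, 2, 42, 27, 14, 40, 25]
Sorted: [2, 14, 25, 27, 40, 42, 86, 96]

25


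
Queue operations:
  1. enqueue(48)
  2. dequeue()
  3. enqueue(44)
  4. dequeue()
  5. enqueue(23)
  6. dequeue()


enqueue(48) -> [48]
dequeue()->48, []
enqueue(44) -> [44]
dequeue()->44, []
enqueue(23) -> [23]
dequeue()->23, []

Final queue: []


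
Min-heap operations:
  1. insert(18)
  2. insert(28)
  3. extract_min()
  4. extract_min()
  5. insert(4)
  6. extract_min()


insert(18) -> [18]
insert(28) -> [18, 28]
extract_min()->18, [28]
extract_min()->28, []
insert(4) -> [4]
extract_min()->4, []

Final heap: []


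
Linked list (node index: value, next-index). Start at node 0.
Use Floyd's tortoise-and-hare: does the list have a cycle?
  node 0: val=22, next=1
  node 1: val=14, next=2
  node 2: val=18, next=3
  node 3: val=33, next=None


Floyd's tortoise (slow, +1) and hare (fast, +2):
  init: slow=0, fast=0
  step 1: slow=1, fast=2
  step 2: fast 2->3->None, no cycle

Cycle: no


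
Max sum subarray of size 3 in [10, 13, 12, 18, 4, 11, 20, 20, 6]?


[0:3]: 35
[1:4]: 43
[2:5]: 34
[3:6]: 33
[4:7]: 35
[5:8]: 51
[6:9]: 46

Max: 51 at [5:8]


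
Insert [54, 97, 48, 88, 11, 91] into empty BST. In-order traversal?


Insert 54: root
Insert 97: R from 54
Insert 48: L from 54
Insert 88: R from 54 -> L from 97
Insert 11: L from 54 -> L from 48
Insert 91: R from 54 -> L from 97 -> R from 88

In-order: [11, 48, 54, 88, 91, 97]


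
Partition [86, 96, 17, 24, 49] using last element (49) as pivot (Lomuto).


Pivot: 49
  17 <= 49: swap -> [17, 96, 86, 24, 49]
  24 <= 49: swap -> [17, 24, 86, 96, 49]
Place pivot at 2: [17, 24, 49, 96, 86]

Partitioned: [17, 24, 49, 96, 86]


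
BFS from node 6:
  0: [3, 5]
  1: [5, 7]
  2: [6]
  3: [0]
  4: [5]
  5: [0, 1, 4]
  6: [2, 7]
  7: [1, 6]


Visit 6, enqueue [2, 7]
Visit 2, enqueue []
Visit 7, enqueue [1]
Visit 1, enqueue [5]
Visit 5, enqueue [0, 4]
Visit 0, enqueue [3]
Visit 4, enqueue []
Visit 3, enqueue []

BFS order: [6, 2, 7, 1, 5, 0, 4, 3]


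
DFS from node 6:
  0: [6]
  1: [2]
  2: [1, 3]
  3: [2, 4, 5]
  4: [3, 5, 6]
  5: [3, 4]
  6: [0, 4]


Visit 6, push [4, 0]
Visit 0, push []
Visit 4, push [5, 3]
Visit 3, push [5, 2]
Visit 2, push [1]
Visit 1, push []
Visit 5, push []

DFS order: [6, 0, 4, 3, 2, 1, 5]


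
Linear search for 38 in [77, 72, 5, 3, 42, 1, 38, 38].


i=0: 77!=38
i=1: 72!=38
i=2: 5!=38
i=3: 3!=38
i=4: 42!=38
i=5: 1!=38
i=6: 38==38 found!

Found at 6, 7 comps


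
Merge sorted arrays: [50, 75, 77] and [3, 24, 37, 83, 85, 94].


Take 3 from B
Take 24 from B
Take 37 from B
Take 50 from A
Take 75 from A
Take 77 from A

Merged: [3, 24, 37, 50, 75, 77, 83, 85, 94]


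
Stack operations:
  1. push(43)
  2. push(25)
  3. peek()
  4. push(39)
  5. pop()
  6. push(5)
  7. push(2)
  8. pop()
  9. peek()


push(43) -> [43]
push(25) -> [43, 25]
peek()->25
push(39) -> [43, 25, 39]
pop()->39, [43, 25]
push(5) -> [43, 25, 5]
push(2) -> [43, 25, 5, 2]
pop()->2, [43, 25, 5]
peek()->5

Final stack: [43, 25, 5]


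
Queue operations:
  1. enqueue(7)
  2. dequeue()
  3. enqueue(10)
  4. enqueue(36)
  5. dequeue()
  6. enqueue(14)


enqueue(7) -> [7]
dequeue()->7, []
enqueue(10) -> [10]
enqueue(36) -> [10, 36]
dequeue()->10, [36]
enqueue(14) -> [36, 14]

Final queue: [36, 14]


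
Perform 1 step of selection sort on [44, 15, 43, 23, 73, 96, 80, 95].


Initial: [44, 15, 43, 23, 73, 96, 80, 95]
Step 1: min=15 at 1
  Swap: [15, 44, 43, 23, 73, 96, 80, 95]

After 1 step: [15, 44, 43, 23, 73, 96, 80, 95]


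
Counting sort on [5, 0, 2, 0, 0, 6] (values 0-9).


Input: [5, 0, 2, 0, 0, 6]
Counts: [3, 0, 1, 0, 0, 1, 1, 0, 0, 0]

Sorted: [0, 0, 0, 2, 5, 6]


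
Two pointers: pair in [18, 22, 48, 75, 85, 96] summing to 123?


lo=0(18)+hi=5(96)=114
lo=1(22)+hi=5(96)=118
lo=2(48)+hi=5(96)=144
lo=2(48)+hi=4(85)=133
lo=2(48)+hi=3(75)=123

Yes: 48+75=123


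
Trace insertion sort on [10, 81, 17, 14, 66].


Initial: [10, 81, 17, 14, 66]
Insert 81: [10, 81, 17, 14, 66]
Insert 17: [10, 17, 81, 14, 66]
Insert 14: [10, 14, 17, 81, 66]
Insert 66: [10, 14, 17, 66, 81]

Sorted: [10, 14, 17, 66, 81]


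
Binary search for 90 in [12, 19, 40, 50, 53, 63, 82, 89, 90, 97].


Step 1: lo=0, hi=9, mid=4, val=53
Step 2: lo=5, hi=9, mid=7, val=89
Step 3: lo=8, hi=9, mid=8, val=90

Found at index 8


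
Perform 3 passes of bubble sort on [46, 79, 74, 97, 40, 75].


Initial: [46, 79, 74, 97, 40, 75]
Pass 1: [46, 74, 79, 40, 75, 97] (3 swaps)
Pass 2: [46, 74, 40, 75, 79, 97] (2 swaps)
Pass 3: [46, 40, 74, 75, 79, 97] (1 swaps)

After 3 passes: [46, 40, 74, 75, 79, 97]


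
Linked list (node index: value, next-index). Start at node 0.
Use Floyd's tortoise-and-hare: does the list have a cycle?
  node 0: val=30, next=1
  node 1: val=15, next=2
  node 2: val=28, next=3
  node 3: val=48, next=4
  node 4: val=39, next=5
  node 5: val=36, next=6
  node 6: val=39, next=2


Floyd's tortoise (slow, +1) and hare (fast, +2):
  init: slow=0, fast=0
  step 1: slow=1, fast=2
  step 2: slow=2, fast=4
  step 3: slow=3, fast=6
  step 4: slow=4, fast=3
  step 5: slow=5, fast=5
  slow == fast at node 5: cycle detected

Cycle: yes


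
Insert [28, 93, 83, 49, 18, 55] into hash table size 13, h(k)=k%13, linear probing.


Insert 28: h=2 -> slot 2
Insert 93: h=2, 1 probes -> slot 3
Insert 83: h=5 -> slot 5
Insert 49: h=10 -> slot 10
Insert 18: h=5, 1 probes -> slot 6
Insert 55: h=3, 1 probes -> slot 4

Table: [None, None, 28, 93, 55, 83, 18, None, None, None, 49, None, None]


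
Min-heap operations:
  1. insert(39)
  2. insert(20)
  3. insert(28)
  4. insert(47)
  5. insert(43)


insert(39) -> [39]
insert(20) -> [20, 39]
insert(28) -> [20, 39, 28]
insert(47) -> [20, 39, 28, 47]
insert(43) -> [20, 39, 28, 47, 43]

Final heap: [20, 39, 28, 47, 43]


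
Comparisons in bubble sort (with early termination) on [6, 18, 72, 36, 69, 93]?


Algorithm: bubble sort (with early termination)
Input: [6, 18, 72, 36, 69, 93]
Sorted: [6, 18, 36, 69, 72, 93]

9


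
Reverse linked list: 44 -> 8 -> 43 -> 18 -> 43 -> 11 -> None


Step 1: curr=44, set curr.next=prev(None) | reversed so far: 44
Step 2: curr=8, set curr.next=prev(44) | reversed so far: 8 -> 44
Step 3: curr=43, set curr.next=prev(8) | reversed so far: 43 -> 8 -> 44
Step 4: curr=18, set curr.next=prev(43) | reversed so far: 18 -> 43 -> 8 -> 44
Step 5: curr=43, set curr.next=prev(18) | reversed so far: 43 -> 18 -> 43 -> 8 -> 44
Step 6: curr=11, set curr.next=prev(43) | reversed so far: 11 -> 43 -> 18 -> 43 -> 8 -> 44

11 -> 43 -> 18 -> 43 -> 8 -> 44 -> None


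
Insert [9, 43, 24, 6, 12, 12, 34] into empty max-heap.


Insert 9: [9]
Insert 43: [43, 9]
Insert 24: [43, 9, 24]
Insert 6: [43, 9, 24, 6]
Insert 12: [43, 12, 24, 6, 9]
Insert 12: [43, 12, 24, 6, 9, 12]
Insert 34: [43, 12, 34, 6, 9, 12, 24]

Final heap: [43, 12, 34, 6, 9, 12, 24]


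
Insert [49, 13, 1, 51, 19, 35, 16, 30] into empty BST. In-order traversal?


Insert 49: root
Insert 13: L from 49
Insert 1: L from 49 -> L from 13
Insert 51: R from 49
Insert 19: L from 49 -> R from 13
Insert 35: L from 49 -> R from 13 -> R from 19
Insert 16: L from 49 -> R from 13 -> L from 19
Insert 30: L from 49 -> R from 13 -> R from 19 -> L from 35

In-order: [1, 13, 16, 19, 30, 35, 49, 51]


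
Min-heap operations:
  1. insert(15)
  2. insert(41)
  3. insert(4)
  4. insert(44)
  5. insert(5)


insert(15) -> [15]
insert(41) -> [15, 41]
insert(4) -> [4, 41, 15]
insert(44) -> [4, 41, 15, 44]
insert(5) -> [4, 5, 15, 44, 41]

Final heap: [4, 5, 15, 44, 41]


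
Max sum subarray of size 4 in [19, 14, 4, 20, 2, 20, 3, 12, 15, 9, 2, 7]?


[0:4]: 57
[1:5]: 40
[2:6]: 46
[3:7]: 45
[4:8]: 37
[5:9]: 50
[6:10]: 39
[7:11]: 38
[8:12]: 33

Max: 57 at [0:4]


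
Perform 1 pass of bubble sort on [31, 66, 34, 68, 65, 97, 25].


Initial: [31, 66, 34, 68, 65, 97, 25]
Pass 1: [31, 34, 66, 65, 68, 25, 97] (3 swaps)

After 1 pass: [31, 34, 66, 65, 68, 25, 97]


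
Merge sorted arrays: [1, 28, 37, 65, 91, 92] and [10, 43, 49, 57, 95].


Take 1 from A
Take 10 from B
Take 28 from A
Take 37 from A
Take 43 from B
Take 49 from B
Take 57 from B
Take 65 from A
Take 91 from A
Take 92 from A

Merged: [1, 10, 28, 37, 43, 49, 57, 65, 91, 92, 95]


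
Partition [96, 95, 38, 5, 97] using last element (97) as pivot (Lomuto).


Pivot: 97
  96 <= 97: advance i (no swap)
  95 <= 97: advance i (no swap)
  38 <= 97: advance i (no swap)
  5 <= 97: advance i (no swap)
Place pivot at 4: [96, 95, 38, 5, 97]

Partitioned: [96, 95, 38, 5, 97]


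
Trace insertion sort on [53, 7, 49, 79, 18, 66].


Initial: [53, 7, 49, 79, 18, 66]
Insert 7: [7, 53, 49, 79, 18, 66]
Insert 49: [7, 49, 53, 79, 18, 66]
Insert 79: [7, 49, 53, 79, 18, 66]
Insert 18: [7, 18, 49, 53, 79, 66]
Insert 66: [7, 18, 49, 53, 66, 79]

Sorted: [7, 18, 49, 53, 66, 79]


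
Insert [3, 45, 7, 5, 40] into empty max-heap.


Insert 3: [3]
Insert 45: [45, 3]
Insert 7: [45, 3, 7]
Insert 5: [45, 5, 7, 3]
Insert 40: [45, 40, 7, 3, 5]

Final heap: [45, 40, 7, 3, 5]


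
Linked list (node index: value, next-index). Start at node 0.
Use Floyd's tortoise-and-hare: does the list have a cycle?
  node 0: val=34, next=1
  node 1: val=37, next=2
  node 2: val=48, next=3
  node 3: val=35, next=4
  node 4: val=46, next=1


Floyd's tortoise (slow, +1) and hare (fast, +2):
  init: slow=0, fast=0
  step 1: slow=1, fast=2
  step 2: slow=2, fast=4
  step 3: slow=3, fast=2
  step 4: slow=4, fast=4
  slow == fast at node 4: cycle detected

Cycle: yes


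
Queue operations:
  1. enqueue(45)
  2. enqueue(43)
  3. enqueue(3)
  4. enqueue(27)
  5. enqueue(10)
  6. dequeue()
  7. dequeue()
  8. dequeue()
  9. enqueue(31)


enqueue(45) -> [45]
enqueue(43) -> [45, 43]
enqueue(3) -> [45, 43, 3]
enqueue(27) -> [45, 43, 3, 27]
enqueue(10) -> [45, 43, 3, 27, 10]
dequeue()->45, [43, 3, 27, 10]
dequeue()->43, [3, 27, 10]
dequeue()->3, [27, 10]
enqueue(31) -> [27, 10, 31]

Final queue: [27, 10, 31]


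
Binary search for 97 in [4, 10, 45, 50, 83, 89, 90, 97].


Step 1: lo=0, hi=7, mid=3, val=50
Step 2: lo=4, hi=7, mid=5, val=89
Step 3: lo=6, hi=7, mid=6, val=90
Step 4: lo=7, hi=7, mid=7, val=97

Found at index 7


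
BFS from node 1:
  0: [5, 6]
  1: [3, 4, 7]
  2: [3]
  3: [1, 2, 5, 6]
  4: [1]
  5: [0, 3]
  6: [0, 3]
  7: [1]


Visit 1, enqueue [3, 4, 7]
Visit 3, enqueue [2, 5, 6]
Visit 4, enqueue []
Visit 7, enqueue []
Visit 2, enqueue []
Visit 5, enqueue [0]
Visit 6, enqueue []
Visit 0, enqueue []

BFS order: [1, 3, 4, 7, 2, 5, 6, 0]


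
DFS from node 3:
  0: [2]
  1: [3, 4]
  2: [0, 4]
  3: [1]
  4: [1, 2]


Visit 3, push [1]
Visit 1, push [4]
Visit 4, push [2]
Visit 2, push [0]
Visit 0, push []

DFS order: [3, 1, 4, 2, 0]


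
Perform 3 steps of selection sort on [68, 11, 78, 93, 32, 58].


Initial: [68, 11, 78, 93, 32, 58]
Step 1: min=11 at 1
  Swap: [11, 68, 78, 93, 32, 58]
Step 2: min=32 at 4
  Swap: [11, 32, 78, 93, 68, 58]
Step 3: min=58 at 5
  Swap: [11, 32, 58, 93, 68, 78]

After 3 steps: [11, 32, 58, 93, 68, 78]


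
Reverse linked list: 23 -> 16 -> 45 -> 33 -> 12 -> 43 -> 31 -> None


Step 1: curr=23, set curr.next=prev(None) | reversed so far: 23
Step 2: curr=16, set curr.next=prev(23) | reversed so far: 16 -> 23
Step 3: curr=45, set curr.next=prev(16) | reversed so far: 45 -> 16 -> 23
Step 4: curr=33, set curr.next=prev(45) | reversed so far: 33 -> 45 -> 16 -> 23
Step 5: curr=12, set curr.next=prev(33) | reversed so far: 12 -> 33 -> 45 -> 16 -> 23
Step 6: curr=43, set curr.next=prev(12) | reversed so far: 43 -> 12 -> 33 -> 45 -> 16 -> 23
Step 7: curr=31, set curr.next=prev(43) | reversed so far: 31 -> 43 -> 12 -> 33 -> 45 -> 16 -> 23

31 -> 43 -> 12 -> 33 -> 45 -> 16 -> 23 -> None


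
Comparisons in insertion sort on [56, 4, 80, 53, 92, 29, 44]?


Algorithm: insertion sort
Input: [56, 4, 80, 53, 92, 29, 44]
Sorted: [4, 29, 44, 53, 56, 80, 92]

16


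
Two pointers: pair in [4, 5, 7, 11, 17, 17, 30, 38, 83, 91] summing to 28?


lo=0(4)+hi=9(91)=95
lo=0(4)+hi=8(83)=87
lo=0(4)+hi=7(38)=42
lo=0(4)+hi=6(30)=34
lo=0(4)+hi=5(17)=21
lo=1(5)+hi=5(17)=22
lo=2(7)+hi=5(17)=24
lo=3(11)+hi=5(17)=28

Yes: 11+17=28


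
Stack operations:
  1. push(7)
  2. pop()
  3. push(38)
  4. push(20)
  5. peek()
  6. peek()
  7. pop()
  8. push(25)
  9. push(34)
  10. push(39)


push(7) -> [7]
pop()->7, []
push(38) -> [38]
push(20) -> [38, 20]
peek()->20
peek()->20
pop()->20, [38]
push(25) -> [38, 25]
push(34) -> [38, 25, 34]
push(39) -> [38, 25, 34, 39]

Final stack: [38, 25, 34, 39]


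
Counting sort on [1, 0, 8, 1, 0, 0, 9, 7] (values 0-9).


Input: [1, 0, 8, 1, 0, 0, 9, 7]
Counts: [3, 2, 0, 0, 0, 0, 0, 1, 1, 1]

Sorted: [0, 0, 0, 1, 1, 7, 8, 9]


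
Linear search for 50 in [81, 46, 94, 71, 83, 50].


i=0: 81!=50
i=1: 46!=50
i=2: 94!=50
i=3: 71!=50
i=4: 83!=50
i=5: 50==50 found!

Found at 5, 6 comps


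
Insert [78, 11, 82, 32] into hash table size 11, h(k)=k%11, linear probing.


Insert 78: h=1 -> slot 1
Insert 11: h=0 -> slot 0
Insert 82: h=5 -> slot 5
Insert 32: h=10 -> slot 10

Table: [11, 78, None, None, None, 82, None, None, None, None, 32]


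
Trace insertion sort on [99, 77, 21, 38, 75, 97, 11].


Initial: [99, 77, 21, 38, 75, 97, 11]
Insert 77: [77, 99, 21, 38, 75, 97, 11]
Insert 21: [21, 77, 99, 38, 75, 97, 11]
Insert 38: [21, 38, 77, 99, 75, 97, 11]
Insert 75: [21, 38, 75, 77, 99, 97, 11]
Insert 97: [21, 38, 75, 77, 97, 99, 11]
Insert 11: [11, 21, 38, 75, 77, 97, 99]

Sorted: [11, 21, 38, 75, 77, 97, 99]


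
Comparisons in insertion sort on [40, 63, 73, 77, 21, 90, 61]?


Algorithm: insertion sort
Input: [40, 63, 73, 77, 21, 90, 61]
Sorted: [21, 40, 61, 63, 73, 77, 90]

13


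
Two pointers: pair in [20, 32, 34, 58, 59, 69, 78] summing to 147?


lo=0(20)+hi=6(78)=98
lo=1(32)+hi=6(78)=110
lo=2(34)+hi=6(78)=112
lo=3(58)+hi=6(78)=136
lo=4(59)+hi=6(78)=137
lo=5(69)+hi=6(78)=147

Yes: 69+78=147


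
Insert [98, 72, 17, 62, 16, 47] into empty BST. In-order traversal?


Insert 98: root
Insert 72: L from 98
Insert 17: L from 98 -> L from 72
Insert 62: L from 98 -> L from 72 -> R from 17
Insert 16: L from 98 -> L from 72 -> L from 17
Insert 47: L from 98 -> L from 72 -> R from 17 -> L from 62

In-order: [16, 17, 47, 62, 72, 98]


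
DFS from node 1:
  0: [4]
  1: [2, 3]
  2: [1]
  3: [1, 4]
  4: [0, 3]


Visit 1, push [3, 2]
Visit 2, push []
Visit 3, push [4]
Visit 4, push [0]
Visit 0, push []

DFS order: [1, 2, 3, 4, 0]


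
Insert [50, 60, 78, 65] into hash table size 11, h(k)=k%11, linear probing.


Insert 50: h=6 -> slot 6
Insert 60: h=5 -> slot 5
Insert 78: h=1 -> slot 1
Insert 65: h=10 -> slot 10

Table: [None, 78, None, None, None, 60, 50, None, None, None, 65]
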